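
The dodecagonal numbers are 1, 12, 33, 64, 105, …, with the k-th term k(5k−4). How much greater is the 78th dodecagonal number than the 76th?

1532

78·(5·78 − 4) = 30108 and 76·(5·76 − 4) = 28576.
Difference: 30108 − 28576 = 1532.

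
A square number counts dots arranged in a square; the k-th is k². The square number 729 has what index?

27

We need n² = 729, so n = √729 = 27.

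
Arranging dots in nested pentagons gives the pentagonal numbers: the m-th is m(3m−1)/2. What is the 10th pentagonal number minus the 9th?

Consecutive pentagonal numbers differ by 3n − 2: here 3·10 − 2 = 28.

28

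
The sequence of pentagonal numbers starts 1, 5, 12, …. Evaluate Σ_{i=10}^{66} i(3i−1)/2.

Σ i(3i−1)/2 = (3Σi² − Σi) / 2 over i = 10..66.
Σi = 2211 − 45 = 2166 and Σi² = 98021 − 285 = 97736.
(3·97736 − 1·2166) / 2 = 291042/2 = 145521.

145521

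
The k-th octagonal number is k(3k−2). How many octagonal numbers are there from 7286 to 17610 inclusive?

The n-th octagonal number is n(3n−2).
Smallest index with value ≥ 7286: n = 50 (giving 7400).
Largest index with value ≤ 17610: n = 76 (giving 17176).
Indices 50 through 76: 27 terms.

27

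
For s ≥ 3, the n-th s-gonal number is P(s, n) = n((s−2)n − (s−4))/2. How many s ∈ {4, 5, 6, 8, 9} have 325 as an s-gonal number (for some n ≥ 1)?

s = 4: P(4, 18) = 324 and P(4, 19) = 361; 325 is not s-gonal.
s = 5: P(5, 14) = 287 and P(5, 15) = 330; 325 is not s-gonal.
s = 6: P(6, 13) = 325. ✓
s = 8: P(8, 10) = 280 and P(8, 11) = 341; 325 is not s-gonal.
s = 9: P(9, 10) = 325. ✓
Hits: s ∈ {6, 9} → 2.

2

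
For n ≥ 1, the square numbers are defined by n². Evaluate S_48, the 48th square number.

The 48th square number is n² with n = 48.
48² = 2304.

2304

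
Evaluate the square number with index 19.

361

The 19th square number is n² with n = 19.
19² = 361.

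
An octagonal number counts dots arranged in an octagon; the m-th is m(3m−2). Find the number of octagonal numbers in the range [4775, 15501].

The n-th octagonal number is n(3n−2).
Smallest index with value ≥ 4775: n = 41 (giving 4961).
Largest index with value ≤ 15501: n = 72 (giving 15408).
Indices 41 through 72: 32 terms.

32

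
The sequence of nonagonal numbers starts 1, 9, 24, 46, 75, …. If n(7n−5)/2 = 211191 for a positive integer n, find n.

246

Set n(7n−5)/2 = 211191, giving 7n² − 5n − 422382 = 0.
The discriminant is 25 + 56·211191 = 11826721, and √11826721 = 3439.
So n = (5 + 3439) / 14 = 3444/14 = 246.
Check: 246·(7·246 − 5)/2 = 211191. ✓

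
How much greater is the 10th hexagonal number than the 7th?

10·(2·10 − 1) = 190 and 7·(2·7 − 1) = 91.
Difference: 190 − 91 = 99.

99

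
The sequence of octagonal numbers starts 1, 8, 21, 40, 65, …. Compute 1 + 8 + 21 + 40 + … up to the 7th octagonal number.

364

Σ i(3i−2) = 3Σi² − 2Σi over i = 1..7.
Σi = 28 and Σi² = 140.
3·140 − 2·28 = 364.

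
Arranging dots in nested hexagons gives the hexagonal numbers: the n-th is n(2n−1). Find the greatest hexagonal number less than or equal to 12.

6

Solve n(2n−1) ≤ 12 for integer n.
n = 2 gives 6 ≤ 12, while n = 3 gives 15 > 12; so the answer is 6.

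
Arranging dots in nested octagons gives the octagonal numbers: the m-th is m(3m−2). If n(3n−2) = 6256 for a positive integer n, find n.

46

Set n(3n−2) = 6256, giving 3n² − 2n − 6256 = 0.
The discriminant is 4 + 12·6256 = 75076, and √75076 = 274.
So n = (2 + 274) / 6 = 276/6 = 46.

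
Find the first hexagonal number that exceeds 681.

703

Solve n(2n−1) > 681 for integer n.
The largest n with value ≤ 681 is 18 (since 630 ≤ 681 < 703), so the first above is n = 19, value 703.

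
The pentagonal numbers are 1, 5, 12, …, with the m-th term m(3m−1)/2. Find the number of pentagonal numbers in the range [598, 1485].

11

The n-th pentagonal number is n(3n−1)/2.
Smallest index with value ≥ 598: n = 21 (giving 651).
Largest index with value ≤ 1485: n = 31 (giving 1426).
Indices 21 through 31: 11 terms.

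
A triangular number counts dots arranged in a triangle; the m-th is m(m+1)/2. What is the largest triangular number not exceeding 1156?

1128

Solve n(n+1)/2 ≤ 1156 for integer n.
n = 47 gives 1128 ≤ 1156, while n = 48 gives 1176 > 1156; so the answer is 1128.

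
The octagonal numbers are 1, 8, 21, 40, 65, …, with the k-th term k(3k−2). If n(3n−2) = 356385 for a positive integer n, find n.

345

Set n(3n−2) = 356385, giving 3n² − 2n − 356385 = 0.
The discriminant is 4 + 12·356385 = 4276624, and √4276624 = 2068.
So n = (2 + 2068) / 6 = 2070/6 = 345.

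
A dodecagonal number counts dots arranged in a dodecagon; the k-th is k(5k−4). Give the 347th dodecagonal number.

600657

The 347th dodecagonal number is n(5n−4) with n = 347.
347·(5·347 − 4) = 347·1731 = 600657.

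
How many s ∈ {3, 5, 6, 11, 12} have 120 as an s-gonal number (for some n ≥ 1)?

2

s = 3: P(3, 15) = 120. ✓
s = 5: P(5, 9) = 117 and P(5, 10) = 145; 120 is not s-gonal.
s = 6: P(6, 8) = 120. ✓
s = 11: P(11, 5) = 95 and P(11, 6) = 141; 120 is not s-gonal.
s = 12: P(12, 5) = 105 and P(12, 6) = 156; 120 is not s-gonal.
Hits: s ∈ {3, 6} → 2.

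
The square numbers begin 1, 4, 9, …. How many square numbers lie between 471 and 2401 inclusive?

28

The n-th square number is n².
Smallest index with value ≥ 471: n = 22 (giving 484).
Largest index with value ≤ 2401: n = 49 (giving 2401).
Indices 22 through 49: 28 terms.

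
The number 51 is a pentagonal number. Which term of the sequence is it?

6

Set n(3n−1)/2 = 51, giving 3n² − n − 102 = 0.
The discriminant is 1 + 24·51 = 1225, and √1225 = 35.
So n = (1 + 35) / 6 = 36/6 = 6.
Check: 6·(3·6 − 1)/2 = 51. ✓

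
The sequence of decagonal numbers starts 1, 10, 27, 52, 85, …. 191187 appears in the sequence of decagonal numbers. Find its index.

219

Set n(4n−3) = 191187, giving 4n² − 3n − 191187 = 0.
The discriminant is 9 + 16·191187 = 3059001, and √3059001 = 1749.
So n = (3 + 1749) / 8 = 1752/8 = 219.
Check: 219·(4·219 − 3) = 191187. ✓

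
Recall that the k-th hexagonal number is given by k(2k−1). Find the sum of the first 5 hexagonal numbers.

Σ i(2i−1) = 2Σi² − Σi over i = 1..5.
Σi = 15 and Σi² = 55.
2·55 − 1·15 = 95.

95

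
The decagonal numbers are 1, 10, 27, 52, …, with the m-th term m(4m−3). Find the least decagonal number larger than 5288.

5365

Solve n(4n−3) > 5288 for integer n.
The largest n with value ≤ 5288 is 36 (since 5076 ≤ 5288 < 5365), so the first above is n = 37, value 5365.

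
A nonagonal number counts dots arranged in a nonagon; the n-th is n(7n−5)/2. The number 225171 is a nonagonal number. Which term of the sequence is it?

254

Set n(7n−5)/2 = 225171, giving 7n² − 5n − 450342 = 0.
The discriminant is 25 + 56·225171 = 12609601, and √12609601 = 3551.
So n = (5 + 3551) / 14 = 3556/14 = 254.
Check: 254·(7·254 − 5)/2 = 225171. ✓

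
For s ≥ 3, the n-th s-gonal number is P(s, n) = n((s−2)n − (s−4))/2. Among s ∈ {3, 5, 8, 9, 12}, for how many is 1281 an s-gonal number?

s = 3: P(3, 50) = 1275 and P(3, 51) = 1326; 1281 is not s-gonal.
s = 5: P(5, 29) = 1247 and P(5, 30) = 1335; 1281 is not s-gonal.
s = 8: P(8, 21) = 1281. ✓
s = 9: P(9, 19) = 1216 and P(9, 20) = 1350; 1281 is not s-gonal.
s = 12: P(12, 16) = 1216 and P(12, 17) = 1377; 1281 is not s-gonal.
Hits: s ∈ {8} → 1.

1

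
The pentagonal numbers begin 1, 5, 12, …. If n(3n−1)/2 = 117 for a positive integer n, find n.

9

Set n(3n−1)/2 = 117, giving 3n² − n − 234 = 0.
The discriminant is 1 + 24·117 = 2809, and √2809 = 53.
So n = (1 + 53) / 6 = 54/6 = 9.
Check: 9·(3·9 − 1)/2 = 117. ✓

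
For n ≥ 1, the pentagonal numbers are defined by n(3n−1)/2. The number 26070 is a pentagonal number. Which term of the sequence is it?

132

Set n(3n−1)/2 = 26070, giving 3n² − n − 52140 = 0.
The discriminant is 1 + 24·26070 = 625681, and √625681 = 791.
So n = (1 + 791) / 6 = 792/6 = 132.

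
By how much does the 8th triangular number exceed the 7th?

Consecutive triangular numbers differ by n: T_{8} − T_{7} = 8.

8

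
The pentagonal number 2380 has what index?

40

Set n(3n−1)/2 = 2380, giving 3n² − n − 4760 = 0.
The discriminant is 1 + 24·2380 = 57121, and √57121 = 239.
So n = (1 + 239) / 6 = 240/6 = 40.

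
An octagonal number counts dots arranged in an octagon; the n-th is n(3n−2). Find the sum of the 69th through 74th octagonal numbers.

Σ i(3i−2) = 3Σi² − 2Σi over i = 69..74.
Σi = 2775 − 2346 = 429 and Σi² = 137825 − 107134 = 30691.
3·30691 − 2·429 = 91215.

91215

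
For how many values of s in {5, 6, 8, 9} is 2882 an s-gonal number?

s = 5: P(5, 44) = 2882. ✓
s = 6: P(6, 38) = 2850 and P(6, 39) = 3003; 2882 is not s-gonal.
s = 8: P(8, 31) = 2821 and P(8, 32) = 3008; 2882 is not s-gonal.
s = 9: P(9, 29) = 2871 and P(9, 30) = 3075; 2882 is not s-gonal.
Hits: s ∈ {5} → 1.

1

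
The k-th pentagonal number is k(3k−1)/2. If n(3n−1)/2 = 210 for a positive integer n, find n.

Set n(3n−1)/2 = 210, giving 3n² − n − 420 = 0.
So n = (1 + 71) / 6 = 72/6 = 12.
Check: 12·(3·12 − 1)/2 = 210. ✓

12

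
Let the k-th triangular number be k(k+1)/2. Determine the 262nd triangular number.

262·263/2 = 68906/2 = 34453.

34453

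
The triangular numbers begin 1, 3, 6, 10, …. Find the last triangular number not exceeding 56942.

56616

Solve n(n+1)/2 ≤ 56942 for integer n.
n = 336 gives 56616 ≤ 56942, while n = 337 gives 56953 > 56942; so the answer is 56616.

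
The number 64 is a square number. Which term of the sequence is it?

8

We need n² = 64, so n = √64 = 8.
Check: 8² = 64. ✓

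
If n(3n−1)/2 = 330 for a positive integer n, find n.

15

Set n(3n−1)/2 = 330, giving 3n² − n − 660 = 0.
So n = (1 + 89) / 6 = 90/6 = 15.
Check: 15·(3·15 − 1)/2 = 330. ✓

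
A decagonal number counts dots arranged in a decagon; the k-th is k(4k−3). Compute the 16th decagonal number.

976

16·(4·16 − 3) = 16·61 = 976.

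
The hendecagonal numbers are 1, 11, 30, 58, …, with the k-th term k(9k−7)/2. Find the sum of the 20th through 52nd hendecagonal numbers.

201762

Σ i(9i−7)/2 = (9Σi² − 7Σi) / 2 over i = 20..52.
Σi = 1378 − 190 = 1188 and Σi² = 48230 − 2470 = 45760.
(9·45760 − 7·1188) / 2 = 403524/2 = 201762.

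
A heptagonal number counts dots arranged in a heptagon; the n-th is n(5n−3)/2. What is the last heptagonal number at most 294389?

293608

Solve n(5n−3)/2 ≤ 294389 for integer n.
n = 343 gives 293608 ≤ 294389, while n = 344 gives 295324 > 294389; so the answer is 293608.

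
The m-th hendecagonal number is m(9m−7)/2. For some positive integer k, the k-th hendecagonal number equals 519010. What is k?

340

Set n(9n−7)/2 = 519010, giving 9n² − 7n − 1038020 = 0.
So n = (7 + 6113) / 18 = 6120/18 = 340.
Check: 340·(9·340 − 7)/2 = 519010. ✓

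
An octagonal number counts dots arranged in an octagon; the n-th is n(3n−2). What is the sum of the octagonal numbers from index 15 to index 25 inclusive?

Σ i(3i−2) = 3Σi² − 2Σi over i = 15..25.
Σi = 325 − 105 = 220 and Σi² = 5525 − 1015 = 4510.
3·4510 − 2·220 = 13090.

13090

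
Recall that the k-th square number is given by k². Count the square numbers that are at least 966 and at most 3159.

The n-th square number is n².
Smallest index with value ≥ 966: n = 32 (giving 1024).
Largest index with value ≤ 3159: n = 56 (giving 3136).
Indices 32 through 56: 25 terms.

25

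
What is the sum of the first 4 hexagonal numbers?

50

Σ i(2i−1) = 2Σi² − Σi over i = 1..4.
Σi = 10 and Σi² = 30.
2·30 − 1·10 = 50.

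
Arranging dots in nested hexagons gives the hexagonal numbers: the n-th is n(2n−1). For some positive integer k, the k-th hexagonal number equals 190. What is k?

Set n(2n−1) = 190, giving 2n² − n − 190 = 0.
The discriminant is 1 + 8·190 = 1521, and √1521 = 39.
So n = (1 + 39) / 4 = 40/4 = 10.
Check: 10·(2·10 − 1) = 190. ✓

10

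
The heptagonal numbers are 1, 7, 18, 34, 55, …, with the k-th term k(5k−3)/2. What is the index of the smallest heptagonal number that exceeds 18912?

88

Solve n(5n−3)/2 > 18912 for integer n.
The largest n with value ≤ 18912 is 87 (since 18792 ≤ 18912 < 19228), so the first above is n = 88, value 19228.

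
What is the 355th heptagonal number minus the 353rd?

355·(5·355 − 3)/2 = 314530 and 353·(5·353 − 3)/2 = 310993.
Difference: 314530 − 310993 = 3537.

3537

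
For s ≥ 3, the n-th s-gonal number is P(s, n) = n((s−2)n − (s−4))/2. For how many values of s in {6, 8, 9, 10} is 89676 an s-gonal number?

s = 6: P(6, 212) = 89676. ✓
s = 8: P(8, 173) = 89441 and P(8, 174) = 90480; 89676 is not s-gonal.
s = 9: P(9, 160) = 89200 and P(9, 161) = 90321; 89676 is not s-gonal.
s = 10: P(10, 150) = 89550 and P(10, 151) = 90751; 89676 is not s-gonal.
Hits: s ∈ {6} → 1.

1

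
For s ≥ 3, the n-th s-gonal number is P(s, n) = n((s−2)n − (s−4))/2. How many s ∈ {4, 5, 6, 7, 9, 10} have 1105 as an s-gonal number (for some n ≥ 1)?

1

s = 4: P(4, 33) = 1089 and P(4, 34) = 1156; 1105 is not s-gonal.
s = 5: P(5, 27) = 1080 and P(5, 28) = 1162; 1105 is not s-gonal.
s = 6: P(6, 23) = 1035 and P(6, 24) = 1128; 1105 is not s-gonal.
s = 7: P(7, 21) = 1071 and P(7, 22) = 1177; 1105 is not s-gonal.
s = 9: P(9, 18) = 1089 and P(9, 19) = 1216; 1105 is not s-gonal.
s = 10: P(10, 17) = 1105. ✓
Hits: s ∈ {10} → 1.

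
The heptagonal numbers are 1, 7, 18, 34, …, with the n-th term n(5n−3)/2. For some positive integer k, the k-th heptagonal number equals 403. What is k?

13

Set n(5n−3)/2 = 403, giving 5n² − 3n − 806 = 0.
The discriminant is 9 + 40·403 = 16129, and √16129 = 127.
So n = (3 + 127) / 10 = 130/10 = 13.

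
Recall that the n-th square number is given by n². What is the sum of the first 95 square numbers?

Σ_{i=1}^{95} i² = 95·96·191/6 = 290320.

290320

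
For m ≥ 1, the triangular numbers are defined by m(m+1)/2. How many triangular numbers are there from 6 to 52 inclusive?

The n-th triangular number is n(n+1)/2.
Smallest index with value ≥ 6: n = 3 (giving 6).
Largest index with value ≤ 52: n = 9 (giving 45).
Indices 3 through 9: 7 terms.

7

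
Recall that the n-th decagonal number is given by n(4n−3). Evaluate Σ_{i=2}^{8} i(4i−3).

Σ i(4i−3) = 4Σi² − 3Σi over i = 2..8.
Σi = 36 − 1 = 35 and Σi² = 204 − 1 = 203.
4·203 − 3·35 = 707.

707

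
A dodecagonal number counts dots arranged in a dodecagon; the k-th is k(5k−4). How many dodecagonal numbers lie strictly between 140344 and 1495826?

380

The n-th dodecagonal number is n(5n−4).
Smallest index with value > 140344: n = 168 (giving 140448).
Largest index with value < 1495826: n = 547 (giving 1493857).
Indices 168 through 547: 380 terms.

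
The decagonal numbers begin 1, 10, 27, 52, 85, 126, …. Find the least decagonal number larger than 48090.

Solve n(4n−3) > 48090 for integer n.
The largest n with value ≤ 48090 is 110 (since 48070 ≤ 48090 < 48951), so the first above is n = 111, value 48951.

48951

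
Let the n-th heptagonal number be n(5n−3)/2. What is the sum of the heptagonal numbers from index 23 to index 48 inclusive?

84188

Σ i(5i−3)/2 = (5Σi² − 3Σi) / 2 over i = 23..48.
Σi = 1176 − 253 = 923 and Σi² = 38024 − 3795 = 34229.
(5·34229 − 3·923) / 2 = 168376/2 = 84188.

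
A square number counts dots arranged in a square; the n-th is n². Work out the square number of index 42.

1764

The 42nd square number is n² with n = 42.
42² = 1764.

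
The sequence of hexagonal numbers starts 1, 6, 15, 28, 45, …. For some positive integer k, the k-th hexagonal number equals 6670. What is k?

58

Set n(2n−1) = 6670, giving 2n² − n − 6670 = 0.
The discriminant is 1 + 8·6670 = 53361, and √53361 = 231.
So n = (1 + 231) / 4 = 232/4 = 58.
Check: 58·(2·58 − 1) = 6670. ✓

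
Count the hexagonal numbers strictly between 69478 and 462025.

294

The n-th hexagonal number is n(2n−1).
Smallest index with value > 69478: n = 187 (giving 69751).
Largest index with value < 462025: n = 480 (giving 460320).
Indices 187 through 480: 294 terms.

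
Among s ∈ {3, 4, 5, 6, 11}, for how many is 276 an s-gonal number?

s = 3: P(3, 23) = 276. ✓
s = 4: P(4, 16) = 256 and P(4, 17) = 289; 276 is not s-gonal.
s = 5: P(5, 13) = 247 and P(5, 14) = 287; 276 is not s-gonal.
s = 6: P(6, 12) = 276. ✓
s = 11: P(11, 8) = 260 and P(11, 9) = 333; 276 is not s-gonal.
Hits: s ∈ {3, 6} → 2.

2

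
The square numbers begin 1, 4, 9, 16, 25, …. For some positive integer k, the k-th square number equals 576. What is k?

We need n² = 576, so n = √576 = 24.

24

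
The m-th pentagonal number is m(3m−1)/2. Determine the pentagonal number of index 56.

The 56th pentagonal number is n(3n−1)/2 with n = 56.
56·(3·56 − 1)/2 = 56·167/2 = 4676.

4676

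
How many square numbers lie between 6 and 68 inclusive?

6

The n-th square number is n².
Smallest index with value ≥ 6: n = 3 (giving 9).
Largest index with value ≤ 68: n = 8 (giving 64).
Indices 3 through 8: 6 terms.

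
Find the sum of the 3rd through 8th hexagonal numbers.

Σ i(2i−1) = 2Σi² − Σi over i = 3..8.
Σi = 36 − 3 = 33 and Σi² = 204 − 5 = 199.
2·199 − 1·33 = 365.

365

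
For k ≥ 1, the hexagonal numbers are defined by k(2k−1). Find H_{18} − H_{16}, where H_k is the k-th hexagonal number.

18·(2·18 − 1) = 630 and 16·(2·16 − 1) = 496.
Difference: 630 − 496 = 134.

134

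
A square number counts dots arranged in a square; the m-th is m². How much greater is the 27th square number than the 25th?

104

27² = 729 and 25² = 625.
Difference: 729 − 625 = 104.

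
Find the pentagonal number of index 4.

The 4th pentagonal number is n(3n−1)/2 with n = 4.
4·(3·4 − 1)/2 = 4·11/2 = 22.

22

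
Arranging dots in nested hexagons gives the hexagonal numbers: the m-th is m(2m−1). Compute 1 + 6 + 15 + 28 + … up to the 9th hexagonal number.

525

Σ i(2i−1) = 2Σi² − Σi over i = 1..9.
Σi = 45 and Σi² = 285.
2·285 − 1·45 = 525.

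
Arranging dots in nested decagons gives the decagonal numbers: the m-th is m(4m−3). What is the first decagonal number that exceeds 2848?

3052

Solve n(4n−3) > 2848 for integer n.
The largest n with value ≤ 2848 is 27 (since 2835 ≤ 2848 < 3052), so the first above is n = 28, value 3052.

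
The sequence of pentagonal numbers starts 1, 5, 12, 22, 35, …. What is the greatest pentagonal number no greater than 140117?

Solve n(3n−1)/2 ≤ 140117 for integer n.
n = 305 gives 139385 ≤ 140117, while n = 306 gives 140301 > 140117; so the answer is 139385.

139385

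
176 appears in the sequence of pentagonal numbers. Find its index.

Set n(3n−1)/2 = 176, giving 3n² − n − 352 = 0.
The discriminant is 1 + 24·176 = 4225, and √4225 = 65.
So n = (1 + 65) / 6 = 66/6 = 11.

11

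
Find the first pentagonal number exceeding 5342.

5370

Solve n(3n−1)/2 > 5342 for integer n.
The largest n with value ≤ 5342 is 59 (since 5192 ≤ 5342 < 5370), so the first above is n = 60, value 5370.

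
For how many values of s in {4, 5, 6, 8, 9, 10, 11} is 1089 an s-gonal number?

2

s = 4: P(4, 33) = 1089. ✓
s = 5: P(5, 27) = 1080 and P(5, 28) = 1162; 1089 is not s-gonal.
s = 6: P(6, 23) = 1035 and P(6, 24) = 1128; 1089 is not s-gonal.
s = 8: P(8, 19) = 1045 and P(8, 20) = 1160; 1089 is not s-gonal.
s = 9: P(9, 18) = 1089. ✓
s = 10: P(10, 16) = 976 and P(10, 17) = 1105; 1089 is not s-gonal.
s = 11: P(11, 15) = 960 and P(11, 16) = 1096; 1089 is not s-gonal.
Hits: s ∈ {4, 9} → 2.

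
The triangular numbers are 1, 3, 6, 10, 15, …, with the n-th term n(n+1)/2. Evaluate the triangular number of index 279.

39060

The 279th triangular number is n(n+1)/2 with n = 279.
279·280/2 = 78120/2 = 39060.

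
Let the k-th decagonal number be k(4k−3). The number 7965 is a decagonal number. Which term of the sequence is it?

45

Set n(4n−3) = 7965, giving 4n² − 3n − 7965 = 0.
The discriminant is 9 + 16·7965 = 127449, and √127449 = 357.
So n = (3 + 357) / 8 = 360/8 = 45.
Check: 45·(4·45 − 3) = 7965. ✓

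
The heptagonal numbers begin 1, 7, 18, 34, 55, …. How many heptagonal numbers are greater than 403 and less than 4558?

29

The n-th heptagonal number is n(5n−3)/2.
Smallest index with value > 403: n = 14 (giving 469).
Largest index with value < 4558: n = 42 (giving 4347).
Indices 14 through 42: 29 terms.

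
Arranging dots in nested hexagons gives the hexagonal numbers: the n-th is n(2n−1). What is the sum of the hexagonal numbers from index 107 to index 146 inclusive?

1285780

Σ i(2i−1) = 2Σi² − Σi over i = 107..146.
Σi = 10731 − 5671 = 5060 and Σi² = 1048061 − 402641 = 645420.
2·645420 − 1·5060 = 1285780.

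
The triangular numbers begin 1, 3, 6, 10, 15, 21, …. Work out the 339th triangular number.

57630

The 339th triangular number is n(n+1)/2 with n = 339.
339·340/2 = 115260/2 = 57630.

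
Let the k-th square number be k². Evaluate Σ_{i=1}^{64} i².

Σ_{i=1}^{64} i² = 64·65·129/6 = 89440.

89440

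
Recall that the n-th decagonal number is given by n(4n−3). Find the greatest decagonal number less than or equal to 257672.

Solve n(4n−3) ≤ 257672 for integer n.
n = 254 gives 257302 ≤ 257672, while n = 255 gives 259335 > 257672; so the answer is 257302.

257302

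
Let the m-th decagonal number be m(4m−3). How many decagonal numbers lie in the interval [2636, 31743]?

The n-th decagonal number is n(4n−3).
Smallest index with value ≥ 2636: n = 27 (giving 2835).
Largest index with value ≤ 31743: n = 89 (giving 31417).
Indices 27 through 89: 63 terms.

63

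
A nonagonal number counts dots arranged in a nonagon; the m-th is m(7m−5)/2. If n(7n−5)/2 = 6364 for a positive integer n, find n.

Set n(7n−5)/2 = 6364, giving 7n² − 5n − 12728 = 0.
The discriminant is 25 + 56·6364 = 356409, and √356409 = 597.
So n = (5 + 597) / 14 = 602/14 = 43.
Check: 43·(7·43 − 5)/2 = 6364. ✓

43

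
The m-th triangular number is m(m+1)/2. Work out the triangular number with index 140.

9870

The 140th triangular number is n(n+1)/2 with n = 140.
140·141/2 = 19740/2 = 9870.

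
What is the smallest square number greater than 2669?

Solve n² > 2669 for integer n.
The largest n with value ≤ 2669 is 51 (since 2601 ≤ 2669 < 2704), so the first above is n = 52, value 2704.

2704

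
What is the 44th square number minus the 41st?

255

44² = 1936 and 41² = 1681.
Difference: 1936 − 1681 = 255.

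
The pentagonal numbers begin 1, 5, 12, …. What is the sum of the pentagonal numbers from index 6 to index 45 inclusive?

Σ i(3i−1)/2 = (3Σi² − Σi) / 2 over i = 6..45.
Σi = 1035 − 15 = 1020 and Σi² = 31395 − 55 = 31340.
(3·31340 − 1·1020) / 2 = 93000/2 = 46500.

46500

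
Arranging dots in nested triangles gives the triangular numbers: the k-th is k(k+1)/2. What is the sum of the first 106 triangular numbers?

204156

Σ i(i+1)/2 = (Σi² + Σi) / 2 over i = 1..106.
Σi = 5671 and Σi² = 402641.
(1·402641 + 1·5671) / 2 = 408312/2 = 204156.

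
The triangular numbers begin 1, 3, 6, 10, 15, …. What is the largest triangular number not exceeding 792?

Solve n(n+1)/2 ≤ 792 for integer n.
n = 39 gives 780 ≤ 792, while n = 40 gives 820 > 792; so the answer is 780.

780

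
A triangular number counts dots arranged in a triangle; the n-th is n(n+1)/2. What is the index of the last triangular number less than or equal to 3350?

81

Solve n(n+1)/2 ≤ 3350 for integer n.
n = 81 gives 3321 ≤ 3350, while n = 82 gives 3403 > 3350; so the answer is index 81.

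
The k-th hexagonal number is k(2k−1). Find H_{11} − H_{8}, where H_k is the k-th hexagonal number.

111

11·(2·11 − 1) = 231 and 8·(2·8 − 1) = 120.
Difference: 231 − 120 = 111.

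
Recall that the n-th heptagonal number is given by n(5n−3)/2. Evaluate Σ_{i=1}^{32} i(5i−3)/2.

Σ i(5i−3)/2 = (5Σi² − 3Σi) / 2 over i = 1..32.
Σi = 528 and Σi² = 11440.
(5·11440 − 3·528) / 2 = 55616/2 = 27808.

27808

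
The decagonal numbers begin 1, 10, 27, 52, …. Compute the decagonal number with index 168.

112392

168·(4·168 − 3) = 168·669 = 112392.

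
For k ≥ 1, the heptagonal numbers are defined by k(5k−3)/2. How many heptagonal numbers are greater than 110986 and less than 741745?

The n-th heptagonal number is n(5n−3)/2.
Smallest index with value > 110986: n = 212 (giving 112042).
Largest index with value < 741745: n = 544 (giving 739024).
Indices 212 through 544: 333 terms.

333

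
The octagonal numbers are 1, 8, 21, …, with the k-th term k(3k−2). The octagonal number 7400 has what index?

50

Set n(3n−2) = 7400, giving 3n² − 2n − 7400 = 0.
So n = (2 + 298) / 6 = 300/6 = 50.
Check: 50·(3·50 − 2) = 7400. ✓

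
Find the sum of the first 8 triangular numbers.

120

Σ i(i+1)/2 = (Σi² + Σi) / 2 over i = 1..8.
Σi = 36 and Σi² = 204.
(1·204 + 1·36) / 2 = 240/2 = 120.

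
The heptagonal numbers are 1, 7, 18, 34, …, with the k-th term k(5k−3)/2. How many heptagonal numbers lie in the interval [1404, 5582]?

24

The n-th heptagonal number is n(5n−3)/2.
Smallest index with value ≥ 1404: n = 24 (giving 1404).
Largest index with value ≤ 5582: n = 47 (giving 5452).
Indices 24 through 47: 24 terms.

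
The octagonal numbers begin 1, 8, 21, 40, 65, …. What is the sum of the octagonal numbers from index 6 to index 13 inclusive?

2140

Σ i(3i−2) = 3Σi² − 2Σi over i = 6..13.
Σi = 91 − 15 = 76 and Σi² = 819 − 55 = 764.
3·764 − 2·76 = 2140.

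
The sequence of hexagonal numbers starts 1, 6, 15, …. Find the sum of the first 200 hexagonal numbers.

5353300

Σ i(2i−1) = 2Σi² − Σi over i = 1..200.
Σi = 20100 and Σi² = 2686700.
2·2686700 − 1·20100 = 5353300.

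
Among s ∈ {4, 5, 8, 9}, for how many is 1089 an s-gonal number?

2

s = 4: P(4, 33) = 1089. ✓
s = 5: P(5, 27) = 1080 and P(5, 28) = 1162; 1089 is not s-gonal.
s = 8: P(8, 19) = 1045 and P(8, 20) = 1160; 1089 is not s-gonal.
s = 9: P(9, 18) = 1089. ✓
Hits: s ∈ {4, 9} → 2.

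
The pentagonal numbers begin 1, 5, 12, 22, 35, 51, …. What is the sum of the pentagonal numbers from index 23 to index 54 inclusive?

Σ i(3i−1)/2 = (3Σi² − Σi) / 2 over i = 23..54.
Σi = 1485 − 253 = 1232 and Σi² = 53955 − 3795 = 50160.
(3·50160 − 1·1232) / 2 = 149248/2 = 74624.

74624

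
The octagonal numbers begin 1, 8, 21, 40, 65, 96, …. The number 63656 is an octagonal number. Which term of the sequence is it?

Set n(3n−2) = 63656, giving 3n² − 2n − 63656 = 0.
The discriminant is 4 + 12·63656 = 763876, and √763876 = 874.
So n = (2 + 874) / 6 = 876/6 = 146.
Check: 146·(3·146 − 2) = 63656. ✓

146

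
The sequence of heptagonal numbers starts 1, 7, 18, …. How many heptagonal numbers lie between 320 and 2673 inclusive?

22

The n-th heptagonal number is n(5n−3)/2.
Smallest index with value ≥ 320: n = 12 (giving 342).
Largest index with value ≤ 2673: n = 33 (giving 2673).
Indices 12 through 33: 22 terms.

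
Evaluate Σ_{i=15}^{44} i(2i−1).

55825

Σ i(2i−1) = 2Σi² − Σi over i = 15..44.
Σi = 990 − 105 = 885 and Σi² = 29370 − 1015 = 28355.
2·28355 − 1·885 = 55825.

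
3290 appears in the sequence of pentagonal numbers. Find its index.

Set n(3n−1)/2 = 3290, giving 3n² − n − 6580 = 0.
The discriminant is 1 + 24·3290 = 78961, and √78961 = 281.
So n = (1 + 281) / 6 = 282/6 = 47.
Check: 47·(3·47 − 1)/2 = 3290. ✓

47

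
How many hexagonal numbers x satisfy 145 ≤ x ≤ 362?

5

The n-th hexagonal number is n(2n−1).
Smallest index with value ≥ 145: n = 9 (giving 153).
Largest index with value ≤ 362: n = 13 (giving 325).
Indices 9 through 13: 5 terms.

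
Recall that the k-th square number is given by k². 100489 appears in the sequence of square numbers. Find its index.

317

We need n² = 100489, so n = √100489 = 317.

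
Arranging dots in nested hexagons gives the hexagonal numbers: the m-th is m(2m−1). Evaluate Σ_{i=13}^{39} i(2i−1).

39078

Σ i(2i−1) = 2Σi² − Σi over i = 13..39.
Σi = 780 − 78 = 702 and Σi² = 20540 − 650 = 19890.
2·19890 − 1·702 = 39078.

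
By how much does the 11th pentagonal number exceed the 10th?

31

Consecutive pentagonal numbers differ by 3n − 2: here 3·11 − 2 = 31.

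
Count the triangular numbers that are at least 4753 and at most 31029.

The n-th triangular number is n(n+1)/2.
Smallest index with value ≥ 4753: n = 97 (giving 4753).
Largest index with value ≤ 31029: n = 248 (giving 30876).
Indices 97 through 248: 152 terms.

152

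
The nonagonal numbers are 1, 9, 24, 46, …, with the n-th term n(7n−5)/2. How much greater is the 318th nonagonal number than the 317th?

Consecutive nonagonal numbers differ by 7n − 6: here 7·318 − 6 = 2220.

2220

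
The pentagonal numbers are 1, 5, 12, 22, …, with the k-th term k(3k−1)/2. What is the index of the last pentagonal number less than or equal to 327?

Solve n(3n−1)/2 ≤ 327 for integer n.
n = 14 gives 287 ≤ 327, while n = 15 gives 330 > 327; so the answer is index 14.

14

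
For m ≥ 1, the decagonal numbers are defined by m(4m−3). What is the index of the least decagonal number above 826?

15

Solve n(4n−3) > 826 for integer n.
The largest n with value ≤ 826 is 14 (since 742 ≤ 826 < 855), so the first above is n = 15, value 855.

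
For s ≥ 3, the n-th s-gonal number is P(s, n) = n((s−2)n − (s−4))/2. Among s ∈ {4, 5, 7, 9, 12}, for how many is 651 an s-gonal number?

s = 4: P(4, 25) = 625 and P(4, 26) = 676; 651 is not s-gonal.
s = 5: P(5, 21) = 651. ✓
s = 7: P(7, 16) = 616 and P(7, 17) = 697; 651 is not s-gonal.
s = 9: P(9, 14) = 651. ✓
s = 12: P(12, 11) = 561 and P(12, 12) = 672; 651 is not s-gonal.
Hits: s ∈ {5, 9} → 2.

2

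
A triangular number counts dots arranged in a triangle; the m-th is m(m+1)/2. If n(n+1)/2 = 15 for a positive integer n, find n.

5

Set n(n+1)/2 = 15, giving n² + n − 30 = 0.
So n = (-1 + 11) / 2 = 10/2 = 5.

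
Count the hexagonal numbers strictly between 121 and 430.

The n-th hexagonal number is n(2n−1).
Smallest index with value > 121: n = 9 (giving 153).
Largest index with value < 430: n = 14 (giving 378).
Indices 9 through 14: 6 terms.

6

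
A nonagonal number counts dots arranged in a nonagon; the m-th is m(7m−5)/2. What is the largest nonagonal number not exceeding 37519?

36874

Solve n(7n−5)/2 ≤ 37519 for integer n.
n = 103 gives 36874 ≤ 37519, while n = 104 gives 37596 > 37519; so the answer is 36874.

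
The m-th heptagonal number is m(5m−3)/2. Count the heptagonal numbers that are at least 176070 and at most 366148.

118

The n-th heptagonal number is n(5n−3)/2.
Smallest index with value ≥ 176070: n = 266 (giving 176491).
Largest index with value ≤ 366148: n = 383 (giving 366148).
Indices 266 through 383: 118 terms.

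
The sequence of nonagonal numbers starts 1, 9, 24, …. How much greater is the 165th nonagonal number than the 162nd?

3426

165·(7·165 − 5)/2 = 94875 and 162·(7·162 − 5)/2 = 91449.
Difference: 94875 − 91449 = 3426.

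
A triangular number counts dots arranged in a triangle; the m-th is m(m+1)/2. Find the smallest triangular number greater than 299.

Solve n(n+1)/2 > 299 for integer n.
The largest n with value ≤ 299 is 23 (since 276 ≤ 299 < 300), so the first above is n = 24, value 300.

300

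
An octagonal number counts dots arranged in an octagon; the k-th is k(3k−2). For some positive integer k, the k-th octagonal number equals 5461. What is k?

43

Set n(3n−2) = 5461, giving 3n² − 2n − 5461 = 0.
So n = (2 + 256) / 6 = 258/6 = 43.
Check: 43·(3·43 − 2) = 5461. ✓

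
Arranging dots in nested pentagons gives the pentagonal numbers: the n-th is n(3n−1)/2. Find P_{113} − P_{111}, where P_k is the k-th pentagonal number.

671

113·(3·113 − 1)/2 = 19097 and 111·(3·111 − 1)/2 = 18426.
Difference: 19097 − 18426 = 671.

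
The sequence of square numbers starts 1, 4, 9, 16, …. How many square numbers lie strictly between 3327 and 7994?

32

The n-th square number is n².
Smallest index with value > 3327: n = 58 (giving 3364).
Largest index with value < 7994: n = 89 (giving 7921).
Indices 58 through 89: 32 terms.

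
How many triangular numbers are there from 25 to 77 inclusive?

5

The n-th triangular number is n(n+1)/2.
Smallest index with value ≥ 25: n = 7 (giving 28).
Largest index with value ≤ 77: n = 11 (giving 66).
Indices 7 through 11: 5 terms.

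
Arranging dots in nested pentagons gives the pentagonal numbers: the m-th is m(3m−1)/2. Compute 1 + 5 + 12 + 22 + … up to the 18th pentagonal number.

3078

Σ i(3i−1)/2 = (3Σi² − Σi) / 2 over i = 1..18.
Σi = 171 and Σi² = 2109.
(3·2109 − 1·171) / 2 = 6156/2 = 3078.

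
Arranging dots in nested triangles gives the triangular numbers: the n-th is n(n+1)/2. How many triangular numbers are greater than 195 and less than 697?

The n-th triangular number is n(n+1)/2.
Smallest index with value > 195: n = 20 (giving 210).
Largest index with value < 697: n = 36 (giving 666).
Indices 20 through 36: 17 terms.

17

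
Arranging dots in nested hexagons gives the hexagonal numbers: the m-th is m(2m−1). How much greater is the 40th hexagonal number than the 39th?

157

Consecutive hexagonal numbers differ by 4n − 3: here 4·40 − 3 = 157.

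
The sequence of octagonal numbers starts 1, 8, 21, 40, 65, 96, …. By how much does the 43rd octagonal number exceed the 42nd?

Consecutive octagonal numbers differ by 6n − 5: here 6·43 − 5 = 253.

253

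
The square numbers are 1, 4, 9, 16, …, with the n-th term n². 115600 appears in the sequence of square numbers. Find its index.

340

We need n² = 115600, so n = √115600 = 340.
Check: 340² = 115600. ✓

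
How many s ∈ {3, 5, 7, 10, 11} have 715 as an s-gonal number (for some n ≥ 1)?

2

s = 3: P(3, 37) = 703 and P(3, 38) = 741; 715 is not s-gonal.
s = 5: P(5, 22) = 715. ✓
s = 7: P(7, 17) = 697 and P(7, 18) = 783; 715 is not s-gonal.
s = 10: P(10, 13) = 637 and P(10, 14) = 742; 715 is not s-gonal.
s = 11: P(11, 13) = 715. ✓
Hits: s ∈ {5, 11} → 2.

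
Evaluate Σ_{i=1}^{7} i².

Σ_{i=1}^{7} i² = 7·8·15/6 = 140.

140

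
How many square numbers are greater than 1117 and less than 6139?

45

The n-th square number is n².
Smallest index with value > 1117: n = 34 (giving 1156).
Largest index with value < 6139: n = 78 (giving 6084).
Indices 34 through 78: 45 terms.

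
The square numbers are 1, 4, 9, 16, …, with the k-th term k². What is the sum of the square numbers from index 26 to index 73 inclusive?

Σ_{i=26}^{73} i² = 132349 − 5525 = 126824.

126824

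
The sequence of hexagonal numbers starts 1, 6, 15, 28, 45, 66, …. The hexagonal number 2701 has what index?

37

Set n(2n−1) = 2701, giving 2n² − n − 2701 = 0.
So n = (1 + 147) / 4 = 148/4 = 37.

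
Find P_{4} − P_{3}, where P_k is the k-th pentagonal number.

Consecutive pentagonal numbers differ by 3n − 2: here 3·4 − 2 = 10.

10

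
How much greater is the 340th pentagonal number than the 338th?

340·(3·340 − 1)/2 = 173230 and 338·(3·338 − 1)/2 = 171197.
Difference: 173230 − 171197 = 2033.

2033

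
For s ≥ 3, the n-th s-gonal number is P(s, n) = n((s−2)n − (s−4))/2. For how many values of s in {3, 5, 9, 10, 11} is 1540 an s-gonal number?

2

s = 3: P(3, 55) = 1540. ✓
s = 5: P(5, 32) = 1520 and P(5, 33) = 1617; 1540 is not s-gonal.
s = 9: P(9, 21) = 1491 and P(9, 22) = 1639; 1540 is not s-gonal.
s = 10: P(10, 20) = 1540. ✓
s = 11: P(11, 18) = 1395 and P(11, 19) = 1558; 1540 is not s-gonal.
Hits: s ∈ {3, 10} → 2.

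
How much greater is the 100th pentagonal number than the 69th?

100·(3·100 − 1)/2 = 14950 and 69·(3·69 − 1)/2 = 7107.
Difference: 14950 − 7107 = 7843.

7843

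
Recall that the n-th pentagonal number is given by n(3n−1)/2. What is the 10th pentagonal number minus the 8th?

10·(3·10 − 1)/2 = 145 and 8·(3·8 − 1)/2 = 92.
Difference: 145 − 92 = 53.

53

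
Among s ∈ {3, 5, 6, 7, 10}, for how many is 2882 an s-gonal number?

1

s = 3: P(3, 75) = 2850 and P(3, 76) = 2926; 2882 is not s-gonal.
s = 5: P(5, 44) = 2882. ✓
s = 6: P(6, 38) = 2850 and P(6, 39) = 3003; 2882 is not s-gonal.
s = 7: P(7, 34) = 2839 and P(7, 35) = 3010; 2882 is not s-gonal.
s = 10: P(10, 27) = 2835 and P(10, 28) = 3052; 2882 is not s-gonal.
Hits: s ∈ {5} → 1.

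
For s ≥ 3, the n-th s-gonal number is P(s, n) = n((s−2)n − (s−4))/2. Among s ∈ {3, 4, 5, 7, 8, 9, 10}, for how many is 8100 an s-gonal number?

1

s = 3: P(3, 126) = 8001 and P(3, 127) = 8128; 8100 is not s-gonal.
s = 4: P(4, 90) = 8100. ✓
s = 5: P(5, 73) = 7957 and P(5, 74) = 8177; 8100 is not s-gonal.
s = 7: P(7, 57) = 8037 and P(7, 58) = 8323; 8100 is not s-gonal.
s = 8: P(8, 52) = 8008 and P(8, 53) = 8321; 8100 is not s-gonal.
s = 9: P(9, 48) = 7944 and P(9, 49) = 8281; 8100 is not s-gonal.
s = 10: P(10, 45) = 7965 and P(10, 46) = 8326; 8100 is not s-gonal.
Hits: s ∈ {4} → 1.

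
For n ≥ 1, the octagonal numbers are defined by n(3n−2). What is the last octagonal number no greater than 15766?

15408

Solve n(3n−2) ≤ 15766 for integer n.
n = 72 gives 15408 ≤ 15766, while n = 73 gives 15841 > 15766; so the answer is 15408.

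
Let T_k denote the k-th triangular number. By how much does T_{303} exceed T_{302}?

303

Consecutive triangular numbers differ by n: T_{303} − T_{302} = 303.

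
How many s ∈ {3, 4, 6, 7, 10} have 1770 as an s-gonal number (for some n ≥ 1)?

2

s = 3: P(3, 59) = 1770. ✓
s = 4: P(4, 42) = 1764 and P(4, 43) = 1849; 1770 is not s-gonal.
s = 6: P(6, 30) = 1770. ✓
s = 7: P(7, 26) = 1651 and P(7, 27) = 1782; 1770 is not s-gonal.
s = 10: P(10, 21) = 1701 and P(10, 22) = 1870; 1770 is not s-gonal.
Hits: s ∈ {3, 6} → 2.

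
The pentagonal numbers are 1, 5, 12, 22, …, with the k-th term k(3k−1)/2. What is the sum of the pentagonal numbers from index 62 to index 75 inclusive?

Σ i(3i−1)/2 = (3Σi² − Σi) / 2 over i = 62..75.
Σi = 2850 − 1891 = 959 and Σi² = 143450 − 77531 = 65919.
(3·65919 − 1·959) / 2 = 196798/2 = 98399.

98399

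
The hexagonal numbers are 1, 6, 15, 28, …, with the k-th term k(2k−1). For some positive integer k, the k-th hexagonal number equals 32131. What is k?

127

Set n(2n−1) = 32131, giving 2n² − n − 32131 = 0.
The discriminant is 1 + 8·32131 = 257049, and √257049 = 507.
So n = (1 + 507) / 4 = 508/4 = 127.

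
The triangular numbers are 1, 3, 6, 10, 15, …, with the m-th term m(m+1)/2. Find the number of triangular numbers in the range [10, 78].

9

The n-th triangular number is n(n+1)/2.
Smallest index with value ≥ 10: n = 4 (giving 10).
Largest index with value ≤ 78: n = 12 (giving 78).
Indices 4 through 12: 9 terms.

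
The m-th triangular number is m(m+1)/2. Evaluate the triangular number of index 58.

58·59/2 = 3422/2 = 1711.

1711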